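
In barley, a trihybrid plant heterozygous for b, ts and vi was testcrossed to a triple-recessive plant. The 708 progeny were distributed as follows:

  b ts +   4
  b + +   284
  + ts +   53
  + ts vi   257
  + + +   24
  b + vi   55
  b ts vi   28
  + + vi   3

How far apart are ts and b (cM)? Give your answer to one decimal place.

The two most frequent reciprocal classes, b + + and + ts vi, are the parental types, so the F1 was b + + / + ts vi.
The two rarest classes, b ts + and + + vi, are the double crossovers. Comparing them with the parentals, only the ts allele has switched, so ts is the middle locus and the order is b – ts – vi.
Crossovers in the b–ts interval produce the single-crossover classes + + + and b ts vi (24 + 28 = 52) plus the double crossovers (7).
RF(b–ts) = (52 + 7) / 708 = 59/708 = 0.0833 → 8.3 cM.

8.3 cM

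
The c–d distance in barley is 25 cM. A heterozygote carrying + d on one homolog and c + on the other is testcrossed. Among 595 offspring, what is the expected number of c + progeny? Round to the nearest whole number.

223

A map distance of 25 cM corresponds to a recombination frequency of 0.250.
The F1 is + d / c +, so c + is a parental gamete class with expected frequency (1 − r)/2 = 0.750/2 = 0.3750.
Expected number = 0.3750 × 595 = 223.12 ≈ 223.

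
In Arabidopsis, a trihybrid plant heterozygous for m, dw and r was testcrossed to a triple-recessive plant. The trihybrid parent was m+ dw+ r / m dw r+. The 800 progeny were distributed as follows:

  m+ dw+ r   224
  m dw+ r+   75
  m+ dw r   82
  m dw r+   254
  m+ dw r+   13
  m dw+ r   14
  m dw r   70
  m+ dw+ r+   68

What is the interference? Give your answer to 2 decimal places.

The two rarest classes, m dw+ r and m+ dw r+, are the double crossovers. Comparing them with the parentals, only the m allele has switched, so m is the middle locus and the order is r – m – dw.
r–m: (138 + 27)/800 = 0.2062; m–dw: (157 + 27)/800 = 0.2300.
Expected DCO frequency = 0.2062 × 0.2300 ≈ 0.04743; observed = 27/800 ≈ 0.03375.
Coefficient of coincidence = 0.03375/0.04743 ≈ 0.71; interference = 1 − 0.71 = 0.29.

0.29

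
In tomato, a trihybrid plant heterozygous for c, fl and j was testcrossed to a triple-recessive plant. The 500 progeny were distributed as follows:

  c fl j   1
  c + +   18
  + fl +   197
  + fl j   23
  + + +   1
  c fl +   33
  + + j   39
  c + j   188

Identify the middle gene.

fl

The two most frequent reciprocal classes, c + j and + fl +, are the parental types, so the F1 was c + j / + fl +.
The two rarest classes, c fl j and + + +, are the double crossovers. Comparing them with the parentals, only the fl allele has switched, so fl is the middle locus and the order is j – fl – c.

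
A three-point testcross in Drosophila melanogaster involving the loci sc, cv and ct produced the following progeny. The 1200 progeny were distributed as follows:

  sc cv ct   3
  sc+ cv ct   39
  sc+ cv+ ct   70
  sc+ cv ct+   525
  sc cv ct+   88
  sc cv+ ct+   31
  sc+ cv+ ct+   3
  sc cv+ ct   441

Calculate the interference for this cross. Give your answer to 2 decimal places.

The two most frequent reciprocal classes, sc+ cv ct+ and sc cv+ ct, are the parental types, so the F1 was sc+ cv ct+ / sc cv+ ct.
The two rarest classes, sc+ cv+ ct+ and sc cv ct, are the double crossovers. Comparing them with the parentals, only the cv allele has switched, so cv is the middle locus and the order is ct – cv – sc.
ct–cv: (70 + 6)/1200 = 0.0633; cv–sc: (158 + 6)/1200 = 0.1367.
Expected DCO frequency = 0.0633 × 0.1367 ≈ 0.00865; observed = 6/1200 ≈ 0.00500.
Coefficient of coincidence = 0.00500/0.00865 ≈ 0.58; interference = 1 − 0.58 = 0.42.

0.42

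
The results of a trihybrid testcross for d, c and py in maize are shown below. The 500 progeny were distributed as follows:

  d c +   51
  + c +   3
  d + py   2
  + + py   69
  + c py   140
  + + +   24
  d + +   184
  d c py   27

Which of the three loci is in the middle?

py

The two most frequent reciprocal classes, + c py and d + +, are the parental types, so the F1 was + c py / d + +.
The two rarest classes, + c + and d + py, are the double crossovers. Comparing them with the parentals, only the py allele has switched, so py is the middle locus and the order is d – py – c.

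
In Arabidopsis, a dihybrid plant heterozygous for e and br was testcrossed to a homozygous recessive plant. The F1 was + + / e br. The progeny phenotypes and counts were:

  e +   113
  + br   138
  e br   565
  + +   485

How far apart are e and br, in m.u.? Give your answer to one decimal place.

19.3 m.u.

The recombinant classes are + br and e +: 138 + 113 = 251.
Recombination frequency = 251/1301 = 0.1929 ≈ 19.3%, i.e. 19.3 m.u.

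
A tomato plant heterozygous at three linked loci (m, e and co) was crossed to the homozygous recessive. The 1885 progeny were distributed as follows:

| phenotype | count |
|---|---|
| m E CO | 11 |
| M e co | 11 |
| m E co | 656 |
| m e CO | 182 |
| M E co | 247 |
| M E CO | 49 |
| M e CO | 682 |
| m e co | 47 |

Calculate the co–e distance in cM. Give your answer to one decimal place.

6.3 cM

The two most frequent reciprocal classes, m E co and M e CO, are the parental types, so the F1 was m E co / M e CO.
The two rarest classes, m E CO and M e co, are the double crossovers. Comparing them with the parentals, only the co allele has switched, so co is the middle locus and the order is e – co – m.
Crossovers in the e–co interval produce the single-crossover classes m e co and M E CO (47 + 49 = 96) plus the double crossovers (22).
RF(e–co) = (96 + 22) / 1885 = 118/1885 = 0.0626 → 6.3 cM.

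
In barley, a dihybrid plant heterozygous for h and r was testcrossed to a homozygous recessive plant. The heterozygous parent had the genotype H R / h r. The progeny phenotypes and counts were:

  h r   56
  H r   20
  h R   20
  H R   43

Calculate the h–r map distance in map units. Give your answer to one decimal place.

The recombinant classes are H r and h R: 20 + 20 = 40.
Recombination frequency = 40/139 = 0.2878 ≈ 28.8%, i.e. 28.8 map units.

28.8 map units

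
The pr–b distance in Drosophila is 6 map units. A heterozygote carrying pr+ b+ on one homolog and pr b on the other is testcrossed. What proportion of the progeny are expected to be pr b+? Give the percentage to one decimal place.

3.0%

A map distance of 6 map units corresponds to a recombination frequency of 0.060.
The F1 is pr+ b+ / pr b, so pr b+ is a recombinant gamete class with expected frequency r/2 = 0.060/2 = 0.0300.
That is 0.0300 = 3.0% of the progeny.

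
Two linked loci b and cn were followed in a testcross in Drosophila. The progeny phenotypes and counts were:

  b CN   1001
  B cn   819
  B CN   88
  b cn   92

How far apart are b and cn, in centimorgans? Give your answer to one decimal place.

9.0 centimorgans

The two most frequent classes, B cn (819) and b CN (1001), are the parental types, so the F1 was B cn / b CN.
The recombinant classes are B CN and b cn: 88 + 92 = 180.
Recombination frequency = 180/2000 = 0.0900 ≈ 9.0%, i.e. 9.0 centimorgans.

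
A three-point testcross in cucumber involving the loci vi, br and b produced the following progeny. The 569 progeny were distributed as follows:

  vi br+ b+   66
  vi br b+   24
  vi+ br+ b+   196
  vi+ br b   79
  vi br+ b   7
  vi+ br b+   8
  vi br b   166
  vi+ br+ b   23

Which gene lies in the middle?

The two most frequent reciprocal classes, vi+ br+ b+ and vi br b, are the parental types, so the F1 was vi+ br+ b+ / vi br b.
The two rarest classes, vi+ br b+ and vi br+ b, are the double crossovers. Comparing them with the parentals, only the br allele has switched, so br is the middle locus and the order is b – br – vi.

br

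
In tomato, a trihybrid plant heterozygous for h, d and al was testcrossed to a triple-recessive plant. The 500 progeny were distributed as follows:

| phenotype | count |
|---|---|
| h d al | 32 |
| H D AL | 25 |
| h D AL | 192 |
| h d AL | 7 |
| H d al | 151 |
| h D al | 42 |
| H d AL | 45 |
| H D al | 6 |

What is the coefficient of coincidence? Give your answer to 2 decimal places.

0.93

The two most frequent reciprocal classes, h D AL and H d al, are the parental types, so the F1 was h D AL / H d al.
The two rarest classes, h d AL and H D al, are the double crossovers. Comparing them with the parentals, only the d allele has switched, so d is the middle locus and the order is h – d – al.
h–d: (57 + 13)/500 = 0.1400; d–al: (87 + 13)/500 = 0.2000.
Expected DCO frequency = 0.1400 × 0.2000 ≈ 0.02800; observed = 13/500 ≈ 0.02600.
Coefficient of coincidence = 0.02600/0.02800 ≈ 0.93.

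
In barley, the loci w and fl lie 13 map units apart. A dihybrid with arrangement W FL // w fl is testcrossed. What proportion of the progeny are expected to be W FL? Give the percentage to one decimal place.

43.5%

A map distance of 13 map units corresponds to a recombination frequency of 0.130.
The F1 is W FL / w fl, so W FL is a parental gamete class with expected frequency (1 − r)/2 = 0.870/2 = 0.4350.
That is 0.4350 = 43.5% of the progeny.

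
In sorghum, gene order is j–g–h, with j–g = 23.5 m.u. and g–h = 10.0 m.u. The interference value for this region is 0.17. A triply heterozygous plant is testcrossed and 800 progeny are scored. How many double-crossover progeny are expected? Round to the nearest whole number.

16

Map distances give recombination frequencies of 0.235 and 0.100 for the two intervals.
With interference 0.17 (so coincidence = 0.83), expected double-crossover frequency = 0.235 × 0.100 × 0.83 = 0.01950.
Expected number = 0.01950 × 800 = 15.60 ≈ 16.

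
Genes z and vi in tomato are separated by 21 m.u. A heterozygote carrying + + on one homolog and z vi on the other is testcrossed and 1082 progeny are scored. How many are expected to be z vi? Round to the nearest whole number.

427

A map distance of 21 m.u. corresponds to a recombination frequency of 0.210.
The F1 is + + / z vi, so z vi is a parental gamete class with expected frequency (1 − r)/2 = 0.790/2 = 0.3950.
Expected number = 0.3950 × 1082 = 427.39 ≈ 427.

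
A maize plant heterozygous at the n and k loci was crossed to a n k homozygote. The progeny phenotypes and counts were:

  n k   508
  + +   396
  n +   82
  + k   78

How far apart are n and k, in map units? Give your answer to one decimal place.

15.0 map units

The two most frequent classes, + + (396) and n k (508), are the parental types, so the F1 was + + / n k.
The recombinant classes are + k and n +: 78 + 82 = 160.
Recombination frequency = 160/1064 = 0.1504 ≈ 15.0%, i.e. 15.0 map units.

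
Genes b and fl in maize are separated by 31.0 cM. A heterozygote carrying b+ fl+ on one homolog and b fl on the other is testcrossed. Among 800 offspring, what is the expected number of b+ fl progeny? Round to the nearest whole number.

A map distance of 31.0 cM corresponds to a recombination frequency of 0.310.
The F1 is b+ fl+ / b fl, so b+ fl is a recombinant gamete class with expected frequency r/2 = 0.310/2 = 0.1550.
Expected number = 0.1550 × 800 = 124.00 ≈ 124.

124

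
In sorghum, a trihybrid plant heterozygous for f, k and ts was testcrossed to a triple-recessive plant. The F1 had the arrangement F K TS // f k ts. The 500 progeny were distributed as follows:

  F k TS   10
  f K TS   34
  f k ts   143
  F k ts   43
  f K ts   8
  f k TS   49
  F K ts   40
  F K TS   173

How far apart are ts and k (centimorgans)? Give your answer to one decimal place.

The two rarest classes, F k TS and f K ts, are the double crossovers. Comparing them with the parentals, only the k allele has switched, so k is the middle locus and the order is f – k – ts.
Crossovers in the k–ts interval produce the single-crossover classes F K ts and f k TS (40 + 49 = 89) plus the double crossovers (18).
RF(k–ts) = (89 + 18) / 500 = 107/500 = 0.2140 → 21.4 centimorgans.

21.4 centimorgans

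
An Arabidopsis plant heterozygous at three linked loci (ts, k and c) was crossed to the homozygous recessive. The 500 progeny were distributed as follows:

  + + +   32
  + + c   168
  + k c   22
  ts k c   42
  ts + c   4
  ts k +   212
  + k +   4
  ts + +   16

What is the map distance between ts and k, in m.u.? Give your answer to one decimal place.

The two most frequent reciprocal classes, ts k + and + + c, are the parental types, so the F1 was ts k + / + + c.
The two rarest classes, + k + and ts + c, are the double crossovers. Comparing them with the parentals, only the ts allele has switched, so ts is the middle locus and the order is k – ts – c.
Crossovers in the k–ts interval produce the single-crossover classes ts + + and + k c (16 + 22 = 38) plus the double crossovers (8).
RF(k–ts) = (38 + 8) / 500 = 46/500 = 0.0920 → 9.2 m.u.

9.2 m.u.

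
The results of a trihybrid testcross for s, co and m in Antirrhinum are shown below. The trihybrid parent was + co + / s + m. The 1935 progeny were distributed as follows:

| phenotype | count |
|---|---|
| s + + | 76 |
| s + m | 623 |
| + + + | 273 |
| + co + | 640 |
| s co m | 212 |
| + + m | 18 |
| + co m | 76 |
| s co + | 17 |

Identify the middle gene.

s

The two rarest classes, s co + and + + m, are the double crossovers. Comparing them with the parentals, only the s allele has switched, so s is the middle locus and the order is co – s – m.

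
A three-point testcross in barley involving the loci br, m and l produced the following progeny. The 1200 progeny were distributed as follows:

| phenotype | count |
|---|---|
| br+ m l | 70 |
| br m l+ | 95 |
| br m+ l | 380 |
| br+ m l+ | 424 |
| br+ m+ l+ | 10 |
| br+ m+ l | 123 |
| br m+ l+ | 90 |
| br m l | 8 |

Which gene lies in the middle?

The two most frequent reciprocal classes, br+ m l+ and br m+ l, are the parental types, so the F1 was br+ m l+ / br m+ l.
The two rarest classes, br+ m+ l+ and br m l, are the double crossovers. Comparing them with the parentals, only the m allele has switched, so m is the middle locus and the order is l – m – br.

m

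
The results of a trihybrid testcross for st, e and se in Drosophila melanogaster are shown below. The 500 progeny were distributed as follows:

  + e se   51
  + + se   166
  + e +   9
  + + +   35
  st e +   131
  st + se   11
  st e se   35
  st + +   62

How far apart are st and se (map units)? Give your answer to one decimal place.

The two most frequent reciprocal classes, st e + and + + se, are the parental types, so the F1 was st e + / + + se.
The two rarest classes, + e + and st + se, are the double crossovers. Comparing them with the parentals, only the st allele has switched, so st is the middle locus and the order is se – st – e.
Crossovers in the se–st interval produce the single-crossover classes st e se and + + + (35 + 35 = 70) plus the double crossovers (20).
RF(se–st) = (70 + 20) / 500 = 90/500 = 0.1800 → 18.0 map units.

18.0 map units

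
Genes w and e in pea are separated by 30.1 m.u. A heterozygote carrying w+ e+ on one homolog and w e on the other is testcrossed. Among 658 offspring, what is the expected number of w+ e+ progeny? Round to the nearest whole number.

230

A map distance of 30.1 m.u. corresponds to a recombination frequency of 0.301.
The F1 is w+ e+ / w e, so w+ e+ is a parental gamete class with expected frequency (1 − r)/2 = 0.699/2 = 0.3495.
Expected number = 0.3495 × 658 = 229.97 ≈ 230.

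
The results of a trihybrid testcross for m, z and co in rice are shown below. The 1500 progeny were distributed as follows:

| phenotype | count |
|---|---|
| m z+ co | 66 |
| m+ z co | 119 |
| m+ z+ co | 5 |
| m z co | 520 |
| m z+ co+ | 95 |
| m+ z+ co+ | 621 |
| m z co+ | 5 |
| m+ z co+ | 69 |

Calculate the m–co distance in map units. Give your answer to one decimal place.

14.9 map units

The two most frequent reciprocal classes, m z co and m+ z+ co+, are the parental types, so the F1 was m z co / m+ z+ co+.
The two rarest classes, m z co+ and m+ z+ co, are the double crossovers. Comparing them with the parentals, only the co allele has switched, so co is the middle locus and the order is z – co – m.
Crossovers in the co–m interval produce the single-crossover classes m+ z co and m z+ co+ (119 + 95 = 214) plus the double crossovers (10).
RF(co–m) = (214 + 10) / 1500 = 224/1500 = 0.1493 → 14.9 map units.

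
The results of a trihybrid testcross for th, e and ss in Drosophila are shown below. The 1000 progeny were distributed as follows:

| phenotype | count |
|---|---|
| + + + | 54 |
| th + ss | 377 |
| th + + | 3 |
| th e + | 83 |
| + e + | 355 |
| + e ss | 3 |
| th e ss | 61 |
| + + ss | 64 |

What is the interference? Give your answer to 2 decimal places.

0.68

The two most frequent reciprocal classes, + e + and th + ss, are the parental types, so the F1 was + e + / th + ss.
The two rarest classes, + e ss and th + +, are the double crossovers. Comparing them with the parentals, only the ss allele has switched, so ss is the middle locus and the order is e – ss – th.
e–ss: (115 + 6)/1000 = 0.1210; ss–th: (147 + 6)/1000 = 0.1530.
Expected DCO frequency = 0.1210 × 0.1530 ≈ 0.01851; observed = 6/1000 ≈ 0.00600.
Coefficient of coincidence = 0.00600/0.01851 ≈ 0.32; interference = 1 − 0.32 = 0.68.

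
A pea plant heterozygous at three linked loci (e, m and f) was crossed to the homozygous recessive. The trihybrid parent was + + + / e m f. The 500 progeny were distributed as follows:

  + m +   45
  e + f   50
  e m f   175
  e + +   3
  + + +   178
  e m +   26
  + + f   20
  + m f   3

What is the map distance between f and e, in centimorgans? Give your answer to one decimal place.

The two rarest classes, e + + and + m f, are the double crossovers. Comparing them with the parentals, only the e allele has switched, so e is the middle locus and the order is m – e – f.
Crossovers in the e–f interval produce the single-crossover classes + + f and e m + (20 + 26 = 46) plus the double crossovers (6).
RF(e–f) = (46 + 6) / 500 = 52/500 = 0.1040 → 10.4 centimorgans.

10.4 centimorgans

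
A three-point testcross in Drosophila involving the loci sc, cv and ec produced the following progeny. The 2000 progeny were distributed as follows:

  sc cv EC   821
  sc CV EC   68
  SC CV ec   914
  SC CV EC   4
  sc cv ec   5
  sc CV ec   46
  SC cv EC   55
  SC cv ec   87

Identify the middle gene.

The two most frequent reciprocal classes, SC CV ec and sc cv EC, are the parental types, so the F1 was SC CV ec / sc cv EC.
The two rarest classes, SC CV EC and sc cv ec, are the double crossovers. Comparing them with the parentals, only the ec allele has switched, so ec is the middle locus and the order is cv – ec – sc.

ec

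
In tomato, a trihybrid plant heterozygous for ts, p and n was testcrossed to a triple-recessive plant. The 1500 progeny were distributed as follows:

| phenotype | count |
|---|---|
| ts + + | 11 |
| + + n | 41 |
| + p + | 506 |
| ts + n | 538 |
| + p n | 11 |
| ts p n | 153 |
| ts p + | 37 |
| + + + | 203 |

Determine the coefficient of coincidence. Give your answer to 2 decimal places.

0.87

The two most frequent reciprocal classes, + p + and ts + n, are the parental types, so the F1 was + p + / ts + n.
The two rarest classes, + p n and ts + +, are the double crossovers. Comparing them with the parentals, only the n allele has switched, so n is the middle locus and the order is ts – n – p.
ts–n: (78 + 22)/1500 = 0.0667; n–p: (356 + 22)/1500 = 0.2520.
Expected DCO frequency = 0.0667 × 0.2520 ≈ 0.01681; observed = 22/1500 ≈ 0.01467.
Coefficient of coincidence = 0.01467/0.01681 ≈ 0.87.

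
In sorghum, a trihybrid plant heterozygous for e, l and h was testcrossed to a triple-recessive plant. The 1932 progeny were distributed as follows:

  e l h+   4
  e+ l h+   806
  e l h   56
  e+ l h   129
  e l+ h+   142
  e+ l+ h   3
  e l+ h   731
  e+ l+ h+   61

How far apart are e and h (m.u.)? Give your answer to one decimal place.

14.4 m.u.

The two most frequent reciprocal classes, e l+ h and e+ l h+, are the parental types, so the F1 was e l+ h / e+ l h+.
The two rarest classes, e+ l+ h and e l h+, are the double crossovers. Comparing them with the parentals, only the e allele has switched, so e is the middle locus and the order is l – e – h.
Crossovers in the e–h interval produce the single-crossover classes e l+ h+ and e+ l h (142 + 129 = 271) plus the double crossovers (7).
RF(e–h) = (271 + 7) / 1932 = 278/1932 = 0.1439 → 14.4 m.u.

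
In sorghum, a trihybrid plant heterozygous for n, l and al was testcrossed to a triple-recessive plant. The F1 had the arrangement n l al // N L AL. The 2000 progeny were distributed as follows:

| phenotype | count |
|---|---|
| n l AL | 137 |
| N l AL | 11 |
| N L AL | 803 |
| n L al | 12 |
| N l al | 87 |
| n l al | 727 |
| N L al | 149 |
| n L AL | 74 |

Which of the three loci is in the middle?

The two rarest classes, n L al and N l AL, are the double crossovers. Comparing them with the parentals, only the l allele has switched, so l is the middle locus and the order is al – l – n.

l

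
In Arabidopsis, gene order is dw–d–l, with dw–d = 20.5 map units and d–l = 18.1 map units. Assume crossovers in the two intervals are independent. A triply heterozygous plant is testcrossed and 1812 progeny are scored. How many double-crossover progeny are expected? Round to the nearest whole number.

Map distances give recombination frequencies of 0.205 and 0.181 for the two intervals.
With no interference, expected double-crossover frequency = 0.205 × 0.181 = 0.03710.
Expected number = 0.03710 × 1812 = 67.23 ≈ 67.

67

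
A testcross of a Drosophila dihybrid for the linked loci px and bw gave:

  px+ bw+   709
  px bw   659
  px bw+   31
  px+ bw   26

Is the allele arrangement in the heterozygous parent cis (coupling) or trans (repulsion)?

cis

The two most frequent classes are px+ bw+ (709) and px bw (659); these are the parental (non-recombinant) types.
So the F1 carried px+ bw+ on one chromosome and px bw on the other — the recessive alleles are on the same chromosome (cis / coupling).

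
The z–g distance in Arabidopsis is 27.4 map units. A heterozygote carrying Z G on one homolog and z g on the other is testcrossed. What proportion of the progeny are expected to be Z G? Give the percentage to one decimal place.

36.3%

A map distance of 27.4 map units corresponds to a recombination frequency of 0.274.
The F1 is Z G / z g, so Z G is a parental gamete class with expected frequency (1 − r)/2 = 0.726/2 = 0.3630.
That is 0.3630 = 36.3% of the progeny.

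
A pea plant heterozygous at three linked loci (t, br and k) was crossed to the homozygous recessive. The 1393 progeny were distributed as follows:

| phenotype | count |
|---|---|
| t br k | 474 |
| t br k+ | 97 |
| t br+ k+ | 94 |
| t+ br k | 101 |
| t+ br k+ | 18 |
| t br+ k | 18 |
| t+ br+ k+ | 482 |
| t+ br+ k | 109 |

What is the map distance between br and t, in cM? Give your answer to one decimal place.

The two most frequent reciprocal classes, t br k and t+ br+ k+, are the parental types, so the F1 was t br k / t+ br+ k+.
The two rarest classes, t br+ k and t+ br k+, are the double crossovers. Comparing them with the parentals, only the br allele has switched, so br is the middle locus and the order is k – br – t.
Crossovers in the br–t interval produce the single-crossover classes t+ br k and t br+ k+ (101 + 94 = 195) plus the double crossovers (36).
RF(br–t) = (195 + 36) / 1393 = 231/1393 = 0.1658 → 16.6 cM.

16.6 cM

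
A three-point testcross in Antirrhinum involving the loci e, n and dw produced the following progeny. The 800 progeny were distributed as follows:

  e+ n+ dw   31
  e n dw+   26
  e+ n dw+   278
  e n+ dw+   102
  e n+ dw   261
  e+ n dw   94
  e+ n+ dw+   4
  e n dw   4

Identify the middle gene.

n

The two most frequent reciprocal classes, e+ n dw+ and e n+ dw, are the parental types, so the F1 was e+ n dw+ / e n+ dw.
The two rarest classes, e+ n+ dw+ and e n dw, are the double crossovers. Comparing them with the parentals, only the n allele has switched, so n is the middle locus and the order is dw – n – e.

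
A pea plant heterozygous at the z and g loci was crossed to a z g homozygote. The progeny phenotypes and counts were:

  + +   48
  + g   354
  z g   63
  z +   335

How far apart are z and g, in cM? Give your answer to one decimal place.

13.9 cM

The two most frequent classes, + g (354) and z + (335), are the parental types, so the F1 was + g / z +.
The recombinant classes are + + and z g: 48 + 63 = 111.
Recombination frequency = 111/800 = 0.1388 ≈ 13.9%, i.e. 13.9 cM.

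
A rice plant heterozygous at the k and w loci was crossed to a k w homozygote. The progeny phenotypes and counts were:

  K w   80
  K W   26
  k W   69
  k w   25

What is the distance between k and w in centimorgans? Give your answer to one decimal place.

25.5 centimorgans

The two most frequent classes, K w (80) and k W (69), are the parental types, so the F1 was K w / k W.
The recombinant classes are K W and k w: 26 + 25 = 51.
Recombination frequency = 51/200 = 0.2550 ≈ 25.5%, i.e. 25.5 centimorgans.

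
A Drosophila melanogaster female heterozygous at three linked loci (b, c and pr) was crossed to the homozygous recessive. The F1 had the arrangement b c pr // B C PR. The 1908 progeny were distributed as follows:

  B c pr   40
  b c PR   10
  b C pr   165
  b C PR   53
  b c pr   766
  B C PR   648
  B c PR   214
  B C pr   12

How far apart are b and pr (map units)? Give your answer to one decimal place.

6.0 map units

The two rarest classes, b c PR and B C pr, are the double crossovers. Comparing them with the parentals, only the pr allele has switched, so pr is the middle locus and the order is b – pr – c.
Crossovers in the b–pr interval produce the single-crossover classes B c pr and b C PR (40 + 53 = 93) plus the double crossovers (22).
RF(b–pr) = (93 + 22) / 1908 = 115/1908 = 0.0603 → 6.0 map units.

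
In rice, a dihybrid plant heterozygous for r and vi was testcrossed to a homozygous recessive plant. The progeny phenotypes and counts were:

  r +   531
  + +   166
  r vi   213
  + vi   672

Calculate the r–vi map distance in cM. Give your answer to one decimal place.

The two most frequent classes, + vi (672) and r + (531), are the parental types, so the F1 was + vi / r +.
The recombinant classes are + + and r vi: 166 + 213 = 379.
Recombination frequency = 379/1582 = 0.2396 ≈ 24.0%, i.e. 24.0 cM.

24.0 cM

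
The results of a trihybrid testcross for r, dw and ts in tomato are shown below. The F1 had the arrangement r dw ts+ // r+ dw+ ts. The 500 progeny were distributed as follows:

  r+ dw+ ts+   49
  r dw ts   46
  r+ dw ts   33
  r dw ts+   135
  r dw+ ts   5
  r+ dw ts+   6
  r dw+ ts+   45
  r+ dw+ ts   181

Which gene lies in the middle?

r

The two rarest classes, r+ dw ts+ and r dw+ ts, are the double crossovers. Comparing them with the parentals, only the r allele has switched, so r is the middle locus and the order is ts – r – dw.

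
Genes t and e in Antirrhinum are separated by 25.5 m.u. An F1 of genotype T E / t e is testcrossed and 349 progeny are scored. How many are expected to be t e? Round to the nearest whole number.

A map distance of 25.5 m.u. corresponds to a recombination frequency of 0.255.
The F1 is T E / t e, so t e is a parental gamete class with expected frequency (1 − r)/2 = 0.745/2 = 0.3725.
Expected number = 0.3725 × 349 = 130.00 ≈ 130.

130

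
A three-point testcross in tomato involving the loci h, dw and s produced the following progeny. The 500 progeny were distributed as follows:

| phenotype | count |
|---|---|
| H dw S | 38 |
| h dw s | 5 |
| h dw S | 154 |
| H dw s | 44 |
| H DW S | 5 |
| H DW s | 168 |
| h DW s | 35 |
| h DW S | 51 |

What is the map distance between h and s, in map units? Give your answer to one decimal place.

16.6 map units

The two most frequent reciprocal classes, h dw S and H DW s, are the parental types, so the F1 was h dw S / H DW s.
The two rarest classes, h dw s and H DW S, are the double crossovers. Comparing them with the parentals, only the s allele has switched, so s is the middle locus and the order is h – s – dw.
Crossovers in the h–s interval produce the single-crossover classes H dw S and h DW s (38 + 35 = 73) plus the double crossovers (10).
RF(h–s) = (73 + 10) / 500 = 83/500 = 0.1660 → 16.6 map units.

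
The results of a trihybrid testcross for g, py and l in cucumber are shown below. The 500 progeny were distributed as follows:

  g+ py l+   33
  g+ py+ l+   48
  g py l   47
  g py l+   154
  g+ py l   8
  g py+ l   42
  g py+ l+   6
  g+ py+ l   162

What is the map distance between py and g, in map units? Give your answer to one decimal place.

17.8 map units

The two most frequent reciprocal classes, g py l+ and g+ py+ l, are the parental types, so the F1 was g py l+ / g+ py+ l.
The two rarest classes, g py+ l+ and g+ py l, are the double crossovers. Comparing them with the parentals, only the py allele has switched, so py is the middle locus and the order is g – py – l.
Crossovers in the g–py interval produce the single-crossover classes g+ py l+ and g py+ l (33 + 42 = 75) plus the double crossovers (14).
RF(g–py) = (75 + 14) / 500 = 89/500 = 0.1780 → 17.8 map units.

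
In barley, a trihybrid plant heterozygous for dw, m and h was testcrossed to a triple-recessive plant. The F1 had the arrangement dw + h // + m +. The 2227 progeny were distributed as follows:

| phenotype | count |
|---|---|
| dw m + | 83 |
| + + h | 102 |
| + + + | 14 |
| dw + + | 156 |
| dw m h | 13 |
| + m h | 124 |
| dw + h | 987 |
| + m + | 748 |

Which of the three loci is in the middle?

The two rarest classes, dw m h and + + +, are the double crossovers. Comparing them with the parentals, only the m allele has switched, so m is the middle locus and the order is h – m – dw.

m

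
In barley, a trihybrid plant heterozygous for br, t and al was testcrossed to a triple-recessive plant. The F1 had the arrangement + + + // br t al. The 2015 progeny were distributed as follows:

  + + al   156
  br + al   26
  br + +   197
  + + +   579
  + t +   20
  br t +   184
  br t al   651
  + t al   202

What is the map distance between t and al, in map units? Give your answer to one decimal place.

19.2 map units

The two rarest classes, + t + and br + al, are the double crossovers. Comparing them with the parentals, only the t allele has switched, so t is the middle locus and the order is al – t – br.
Crossovers in the al–t interval produce the single-crossover classes + + al and br t + (156 + 184 = 340) plus the double crossovers (46).
RF(al–t) = (340 + 46) / 2015 = 386/2015 = 0.1916 → 19.2 map units.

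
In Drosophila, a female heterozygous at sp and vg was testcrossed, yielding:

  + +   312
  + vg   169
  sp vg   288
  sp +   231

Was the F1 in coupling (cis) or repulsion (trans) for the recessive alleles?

The two most frequent classes are + + (312) and sp vg (288); these are the parental (non-recombinant) types.
So the F1 carried + + on one chromosome and sp vg on the other — the recessive alleles are on the same chromosome (cis / coupling).

cis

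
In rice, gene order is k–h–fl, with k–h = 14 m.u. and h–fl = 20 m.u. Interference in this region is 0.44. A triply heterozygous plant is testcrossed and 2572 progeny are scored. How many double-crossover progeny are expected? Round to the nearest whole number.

Map distances give recombination frequencies of 0.140 and 0.200 for the two intervals.
With interference 0.44 (so coincidence = 0.56), expected double-crossover frequency = 0.140 × 0.200 × 0.56 = 0.01568.
Expected number = 0.01568 × 2572 = 40.33 ≈ 40.

40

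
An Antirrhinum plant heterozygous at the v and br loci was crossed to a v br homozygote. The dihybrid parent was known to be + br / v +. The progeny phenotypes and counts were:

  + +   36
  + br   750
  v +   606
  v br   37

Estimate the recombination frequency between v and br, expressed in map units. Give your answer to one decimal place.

5.1 map units

The recombinant classes are + + and v br: 36 + 37 = 73.
Recombination frequency = 73/1429 = 0.0511 ≈ 5.1%, i.e. 5.1 map units.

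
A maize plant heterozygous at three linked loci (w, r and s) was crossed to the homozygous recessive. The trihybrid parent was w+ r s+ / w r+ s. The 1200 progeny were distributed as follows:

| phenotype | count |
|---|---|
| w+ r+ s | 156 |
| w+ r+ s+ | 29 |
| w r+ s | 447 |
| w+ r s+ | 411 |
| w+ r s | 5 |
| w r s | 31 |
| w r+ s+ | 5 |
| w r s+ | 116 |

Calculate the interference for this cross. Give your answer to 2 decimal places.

The two rarest classes, w+ r s and w r+ s+, are the double crossovers. Comparing them with the parentals, only the s allele has switched, so s is the middle locus and the order is r – s – w.
r–s: (60 + 10)/1200 = 0.0583; s–w: (272 + 10)/1200 = 0.2350.
Expected DCO frequency = 0.0583 × 0.2350 ≈ 0.01370; observed = 10/1200 ≈ 0.00833.
Coefficient of coincidence = 0.00833/0.01370 ≈ 0.61; interference = 1 − 0.61 = 0.39.

0.39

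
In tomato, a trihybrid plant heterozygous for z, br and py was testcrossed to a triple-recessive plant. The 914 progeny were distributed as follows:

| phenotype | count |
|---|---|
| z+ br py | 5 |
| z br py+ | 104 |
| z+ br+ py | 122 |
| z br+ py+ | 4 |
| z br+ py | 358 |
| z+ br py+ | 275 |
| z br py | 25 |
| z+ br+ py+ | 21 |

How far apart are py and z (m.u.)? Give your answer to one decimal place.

The two most frequent reciprocal classes, z+ br py+ and z br+ py, are the parental types, so the F1 was z+ br py+ / z br+ py.
The two rarest classes, z+ br py and z br+ py+, are the double crossovers. Comparing them with the parentals, only the py allele has switched, so py is the middle locus and the order is br – py – z.
Crossovers in the py–z interval produce the single-crossover classes z br py+ and z+ br+ py (104 + 122 = 226) plus the double crossovers (9).
RF(py–z) = (226 + 9) / 914 = 235/914 = 0.2571 → 25.7 m.u.

25.7 m.u.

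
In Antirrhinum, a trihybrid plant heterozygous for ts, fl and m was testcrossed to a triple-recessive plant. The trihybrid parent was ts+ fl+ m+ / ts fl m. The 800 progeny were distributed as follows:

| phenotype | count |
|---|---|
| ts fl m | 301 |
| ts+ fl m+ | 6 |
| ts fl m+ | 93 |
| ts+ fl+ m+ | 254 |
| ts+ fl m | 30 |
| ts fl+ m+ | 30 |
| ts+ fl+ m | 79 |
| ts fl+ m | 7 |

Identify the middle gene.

The two rarest classes, ts+ fl m+ and ts fl+ m, are the double crossovers. Comparing them with the parentals, only the fl allele has switched, so fl is the middle locus and the order is ts – fl – m.

fl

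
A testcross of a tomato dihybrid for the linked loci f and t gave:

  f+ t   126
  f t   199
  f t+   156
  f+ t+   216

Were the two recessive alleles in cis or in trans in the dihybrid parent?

The two most frequent classes are f+ t+ (216) and f t (199); these are the parental (non-recombinant) types.
So the F1 carried f+ t+ on one chromosome and f t on the other — the recessive alleles are on the same chromosome (cis / coupling).

cis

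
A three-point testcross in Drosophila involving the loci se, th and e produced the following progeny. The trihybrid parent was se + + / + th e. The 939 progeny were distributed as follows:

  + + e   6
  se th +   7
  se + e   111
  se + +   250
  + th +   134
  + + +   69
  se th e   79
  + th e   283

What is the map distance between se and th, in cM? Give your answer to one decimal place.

17.1 cM

The two rarest classes, se th + and + + e, are the double crossovers. Comparing them with the parentals, only the th allele has switched, so th is the middle locus and the order is se – th – e.
Crossovers in the se–th interval produce the single-crossover classes + + + and se th e (69 + 79 = 148) plus the double crossovers (13).
RF(se–th) = (148 + 13) / 939 = 161/939 = 0.1715 → 17.1 cM.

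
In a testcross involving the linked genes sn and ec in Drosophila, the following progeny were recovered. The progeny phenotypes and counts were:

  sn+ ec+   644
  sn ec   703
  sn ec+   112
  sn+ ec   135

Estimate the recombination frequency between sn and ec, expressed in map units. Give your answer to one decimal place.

The two most frequent classes, sn+ ec+ (644) and sn ec (703), are the parental types, so the F1 was sn+ ec+ / sn ec.
The recombinant classes are sn+ ec and sn ec+: 135 + 112 = 247.
Recombination frequency = 247/1594 = 0.1550 ≈ 15.5%, i.e. 15.5 map units.

15.5 map units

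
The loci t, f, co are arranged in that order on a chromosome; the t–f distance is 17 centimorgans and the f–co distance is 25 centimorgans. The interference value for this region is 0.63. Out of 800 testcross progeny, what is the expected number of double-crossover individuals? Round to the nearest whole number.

13

Map distances give recombination frequencies of 0.170 and 0.250 for the two intervals.
With interference 0.63 (so coincidence = 0.37), expected double-crossover frequency = 0.170 × 0.250 × 0.37 = 0.01572.
Expected number = 0.01572 × 800 = 12.58 ≈ 13.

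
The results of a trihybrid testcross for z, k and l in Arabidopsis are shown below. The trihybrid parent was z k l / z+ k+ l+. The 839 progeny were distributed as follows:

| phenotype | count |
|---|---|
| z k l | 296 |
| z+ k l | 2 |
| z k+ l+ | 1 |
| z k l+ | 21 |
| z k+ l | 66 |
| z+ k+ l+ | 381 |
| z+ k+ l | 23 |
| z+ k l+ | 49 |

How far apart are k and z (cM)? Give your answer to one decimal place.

The two rarest classes, z+ k l and z k+ l+, are the double crossovers. Comparing them with the parentals, only the z allele has switched, so z is the middle locus and the order is l – z – k.
Crossovers in the z–k interval produce the single-crossover classes z k+ l and z+ k l+ (66 + 49 = 115) plus the double crossovers (3).
RF(z–k) = (115 + 3) / 839 = 118/839 = 0.1406 → 14.1 cM.

14.1 cM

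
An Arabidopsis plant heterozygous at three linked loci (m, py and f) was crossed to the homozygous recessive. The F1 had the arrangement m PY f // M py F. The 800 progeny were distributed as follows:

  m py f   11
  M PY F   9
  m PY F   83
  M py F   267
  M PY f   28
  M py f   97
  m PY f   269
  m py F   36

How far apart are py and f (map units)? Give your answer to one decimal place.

The two rarest classes, m py f and M PY F, are the double crossovers. Comparing them with the parentals, only the py allele has switched, so py is the middle locus and the order is m – py – f.
Crossovers in the py–f interval produce the single-crossover classes m PY F and M py f (83 + 97 = 180) plus the double crossovers (20).
RF(py–f) = (180 + 20) / 800 = 200/800 = 0.2500 → 25.0 map units.

25.0 map units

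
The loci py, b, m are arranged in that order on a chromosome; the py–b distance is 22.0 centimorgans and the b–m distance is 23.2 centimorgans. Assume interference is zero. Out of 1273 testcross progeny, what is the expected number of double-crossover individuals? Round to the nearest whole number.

Map distances give recombination frequencies of 0.220 and 0.232 for the two intervals.
With no interference, expected double-crossover frequency = 0.220 × 0.232 = 0.05104.
Expected number = 0.05104 × 1273 = 64.97 ≈ 65.

65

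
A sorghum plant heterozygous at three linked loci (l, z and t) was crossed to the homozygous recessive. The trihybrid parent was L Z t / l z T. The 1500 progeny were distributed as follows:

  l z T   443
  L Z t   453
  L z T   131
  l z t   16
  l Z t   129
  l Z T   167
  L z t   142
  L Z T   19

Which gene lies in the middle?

t

The two rarest classes, L Z T and l z t, are the double crossovers. Comparing them with the parentals, only the t allele has switched, so t is the middle locus and the order is l – t – z.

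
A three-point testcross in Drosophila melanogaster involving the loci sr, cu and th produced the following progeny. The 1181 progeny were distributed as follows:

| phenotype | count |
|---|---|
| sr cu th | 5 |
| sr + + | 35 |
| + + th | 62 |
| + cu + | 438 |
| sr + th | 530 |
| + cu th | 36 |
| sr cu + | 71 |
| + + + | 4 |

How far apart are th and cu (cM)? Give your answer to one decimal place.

6.8 cM

The two most frequent reciprocal classes, sr + th and + cu +, are the parental types, so the F1 was sr + th / + cu +.
The two rarest classes, sr cu th and + + +, are the double crossovers. Comparing them with the parentals, only the cu allele has switched, so cu is the middle locus and the order is sr – cu – th.
Crossovers in the cu–th interval produce the single-crossover classes sr + + and + cu th (35 + 36 = 71) plus the double crossovers (9).
RF(cu–th) = (71 + 9) / 1181 = 80/1181 = 0.0677 → 6.8 cM.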